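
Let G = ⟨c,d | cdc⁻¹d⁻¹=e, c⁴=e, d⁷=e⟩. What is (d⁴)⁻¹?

The order of (d⁴) is 7 (smallest k with (d⁴)ᵏ = e), so (d⁴)⁻¹ = (d⁴)⁶ = d³.
Check: (d⁴) · (d³) → (d⁴) · d³ = e, giving e as required.

Answer: d³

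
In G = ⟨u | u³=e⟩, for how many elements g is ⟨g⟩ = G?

G is cyclic of order 3. An element generates G iff its order is 3, and a cyclic group of order 3 has exactly φ(3) = 2 such elements.

Answer: 2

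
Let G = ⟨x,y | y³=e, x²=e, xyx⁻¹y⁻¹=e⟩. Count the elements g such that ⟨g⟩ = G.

G is cyclic of order 6. An element generates G iff its order is 6, and a cyclic group of order 6 has exactly φ(6) = 2 such elements.

Answer: 2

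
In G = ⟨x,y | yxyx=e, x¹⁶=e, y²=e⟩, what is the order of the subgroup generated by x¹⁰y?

|⟨x¹⁰y⟩| equals the order of x¹⁰y. Compute successive powers until reaching e:
  (x¹⁰y)¹ = x¹⁰y, (x¹⁰y)² = e.
The smallest positive k with (x¹⁰y)ᵏ = e is 2, so |⟨x¹⁰y⟩| = 2.

Answer: 2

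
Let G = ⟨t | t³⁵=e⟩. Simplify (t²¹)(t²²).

Compute (t²¹) · (t²²) by multiplying left to right and reducing via the relations at each step:
  (t²¹) · t²² = t⁸

Answer: t⁸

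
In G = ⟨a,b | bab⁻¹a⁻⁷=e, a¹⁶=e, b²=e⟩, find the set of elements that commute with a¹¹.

⟨a¹¹⟩ ⊆ C_G(a¹¹) since powers of a¹¹ commute with a¹¹; so |C_G(a¹¹)| ≥ |⟨a¹¹⟩| = 16.
By orbit–stabilizer, |C_G(a¹¹)| = |G| / |conj. class of a¹¹| = 32 / 2 = 16.
The 16 elements commuting with a¹¹ are {e, a, a², a³, a⁴, a⁵, a⁶, a⁷, a⁸, a⁹, a¹⁰, a¹¹, a¹², a¹³, a¹⁴, a¹⁵}.

Answer: {e, a, a², a³, a⁴, a⁵, a⁶, a⁷, a⁸, a⁹, a¹⁰, a¹¹, a¹², a¹³, a¹⁴, a¹⁵}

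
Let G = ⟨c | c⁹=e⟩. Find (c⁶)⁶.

Compute successive powers of (c⁶), reducing at each step:
  (c⁶)²: (c⁶) · c⁶ = c³
  (c⁶)³: (c³) · c⁶ = e
  (c⁶)⁴: e · c⁶ = c⁶
  (c⁶)⁵: (c⁶) · c⁶ = c³
  (c⁶)⁶: (c³) · c⁶ = e

Answer: e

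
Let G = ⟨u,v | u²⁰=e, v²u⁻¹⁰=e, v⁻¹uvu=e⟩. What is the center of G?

An element z ∈ Z(G) iff z commutes with every generator.
For example u¹⁰ is central: (u¹⁰)·u = u¹¹ = u·(u¹⁰); (u¹⁰)·v = v⁻¹ = v·(u¹⁰).
Whereas u ∉ Z(G) since u·v = uv ≠ u⁹v⁻¹ = v·u.
Checking each of the 40 elements this way gives Z(G) = {e, u¹⁰}, of order 2.

Answer: {e, u¹⁰}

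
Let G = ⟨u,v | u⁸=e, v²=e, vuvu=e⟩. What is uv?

Compute u · v by multiplying left to right and reducing via the relations at each step:
  u · v = uv

Answer: uv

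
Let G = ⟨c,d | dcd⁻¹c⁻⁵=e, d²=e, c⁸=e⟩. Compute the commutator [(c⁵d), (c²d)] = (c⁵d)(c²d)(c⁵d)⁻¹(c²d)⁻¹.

[(c⁵d), (c²d)] = (c⁵d)·(c²d)·(c⁵d)⁻¹·(c²d)⁻¹.
  (c⁵d) · (c²d) = c⁷
  (c⁷) · (c⁷d) = c⁶d
  (c⁶d) · (c⁶d) = c⁴

Answer: c⁴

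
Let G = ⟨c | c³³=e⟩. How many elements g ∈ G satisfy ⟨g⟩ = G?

G is cyclic of order 33. An element generates G iff its order is 33, and a cyclic group of order 33 has exactly φ(33) = 20 such elements.

Answer: 20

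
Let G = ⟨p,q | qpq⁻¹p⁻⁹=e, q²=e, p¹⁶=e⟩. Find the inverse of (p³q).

The order of (p³q) is 16 (smallest k with (p³q)ᵏ = e), so (p³q)⁻¹ = (p³q)¹⁵ = p⁵q.
Check: (p³q) · (p⁵q) → (p³q) · p⁵ = q;   q · q = e, giving e as required.

Answer: p⁵q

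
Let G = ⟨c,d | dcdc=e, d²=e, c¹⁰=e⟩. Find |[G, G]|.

G' = [G, G] is generated by all commutators. The generator-pair commutators are: [c, d] = c².
The subgroup they normally generate is {e, c², c⁴, c⁶, c⁸}, of order 5.
Check: |G/G'| = 20/5 = 4 is the order of the abelianisation.

Answer: 5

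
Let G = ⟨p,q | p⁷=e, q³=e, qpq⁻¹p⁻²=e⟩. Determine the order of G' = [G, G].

G' = [G, G] is generated by all commutators. The generator-pair commutators are: [p, q] = p⁶.
The subgroup they normally generate is {e, p, p², p³, p⁴, p⁵, p⁶}, of order 7.
Check: |G/G'| = 21/7 = 3 is the order of the abelianisation.

Answer: 7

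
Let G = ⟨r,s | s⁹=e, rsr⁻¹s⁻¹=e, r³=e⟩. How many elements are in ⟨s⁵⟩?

|⟨s⁵⟩| equals the order of s⁵. Compute successive powers until reaching e:
  (s⁵)¹ = s⁵, (s⁵)² = s, (s⁵)³ = s⁶, (s⁵)⁴ = s², (s⁵)⁵ = s⁷, (s⁵)⁶ = s³, (s⁵)⁷ = s⁸, (s⁵)⁸ = s⁴, (s⁵)⁹ = e.
The smallest positive k with (s⁵)ᵏ = e is 9, so |⟨s⁵⟩| = 9.

Answer: 9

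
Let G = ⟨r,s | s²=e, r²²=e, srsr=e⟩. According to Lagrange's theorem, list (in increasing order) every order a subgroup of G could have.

|G| = 44 = 2² · 11. By Lagrange's theorem the order of any subgroup divides 44; the divisors of 44 are 1, 2, 4, 11, 22, 44.

Answer: 1, 2, 4, 11, 22, 44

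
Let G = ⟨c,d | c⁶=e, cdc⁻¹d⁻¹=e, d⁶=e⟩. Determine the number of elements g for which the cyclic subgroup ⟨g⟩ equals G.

⟨g⟩ = G would require ord(g) = |G| = 36, but the maximum element order in G is 6 < 36. So G is not cyclic and no single element generates it: the count is 0.

Answer: 0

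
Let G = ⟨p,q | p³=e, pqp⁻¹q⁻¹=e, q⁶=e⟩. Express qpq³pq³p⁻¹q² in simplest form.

Multiply left to right, reducing at each step:
  q · p = pq
  (pq) · q³ = pq⁴
  (pq⁴) · p = p²q⁴
  (p²q⁴) · q³ = p²q
  (p²q) · p⁻¹ = pq
  (pq) · q² = pq³

Answer: pq³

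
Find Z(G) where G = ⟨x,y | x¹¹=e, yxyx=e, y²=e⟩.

An element z ∈ Z(G) iff z commutes with every generator.
For example e is central: e·x = x = x·e; e·y = y = y·e.
Whereas x ∉ Z(G) since x·y = xy ≠ x¹⁰y = y·x.
Checking each of the 22 elements this way gives Z(G) = {e}, of order 1.

Answer: {e}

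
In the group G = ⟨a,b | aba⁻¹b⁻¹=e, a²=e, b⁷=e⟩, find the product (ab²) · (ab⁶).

Compute (ab²) · (ab⁶) by multiplying left to right and reducing via the relations at each step:
  (ab²) · a = b²
  (b²) · b⁶ = b

Answer: b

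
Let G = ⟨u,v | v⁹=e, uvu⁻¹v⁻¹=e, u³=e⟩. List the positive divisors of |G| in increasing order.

|G| = 27 = 3³. By Lagrange's theorem the order of any subgroup divides 27; the divisors of 27 are 1, 3, 9, 27.

Answer: 1, 3, 9, 27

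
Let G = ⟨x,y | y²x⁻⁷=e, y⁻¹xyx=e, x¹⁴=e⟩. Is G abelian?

x·y = xy but y·x = x⁶y⁻¹, so x·y ≠ y·x and G is not abelian.

Answer: No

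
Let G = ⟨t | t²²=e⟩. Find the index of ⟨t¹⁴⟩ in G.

First find ord(t¹⁴) by computing successive powers:
  (t¹⁴)¹ = t¹⁴, (t¹⁴)² = t⁶, (t¹⁴)³ = t²⁰, (t¹⁴)⁴ = t¹², (t¹⁴)⁵ = t⁴, (t¹⁴)⁶ = t¹⁸, (t¹⁴)⁷ = t¹⁰, (t¹⁴)⁸ = t², (t¹⁴)⁹ = t¹⁶, (t¹⁴)¹⁰ = t⁸, (t¹⁴)¹¹ = e.
So |⟨t¹⁴⟩| = ord(t¹⁴) = 11. With |G| = 22, by Lagrange [G : ⟨t¹⁴⟩] = 22/11 = 2.

Answer: 2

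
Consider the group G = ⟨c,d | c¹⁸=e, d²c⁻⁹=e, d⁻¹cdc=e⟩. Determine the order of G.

Enumerate words in the generators, reducing via the relations: the distinct elements are
  {c, d, e, cd, c², c³, c⁴, c⁵, c⁶, c⁷, c⁸, c⁹, c²d, c³d, c¹², c¹³, c¹¹, c¹⁰, c¹⁴, c¹⁵, c¹⁶, c¹⁷, c⁴d, c⁵d, c⁶d, c⁷d, c⁸d, d⁻¹, cd⁻¹, c²d⁻¹, c³d⁻¹, c⁴d⁻¹, c⁵d⁻¹, c⁶d⁻¹, c⁷d⁻¹, c⁸d⁻¹}.
No further products give new elements, so |G| = 36.

Answer: 36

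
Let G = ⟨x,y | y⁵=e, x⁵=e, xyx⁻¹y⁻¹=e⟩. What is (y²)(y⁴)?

Compute (y²) · (y⁴) by multiplying left to right and reducing via the relations at each step:
  (y²) · y⁴ = y

Answer: y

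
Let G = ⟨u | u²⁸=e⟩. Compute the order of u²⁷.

Compute successive powers until reaching e:
  (u²⁷)¹ = u²⁷, (u²⁷)² = u²⁶, (u²⁷)³ = u²⁵, (u²⁷)⁴ = u²⁴, (u²⁷)⁵ = u²³, (u²⁷)⁶ = u²², (u²⁷)⁷ = u²¹, (u²⁷)⁸ = u²⁰, (u²⁷)⁹ = u¹⁹, (u²⁷)¹⁰ = u¹⁸, (u²⁷)¹¹ = u¹⁷, (u²⁷)¹² = u¹⁶, (u²⁷)¹³ = u¹⁵, (u²⁷)¹⁴ = u¹⁴, (u²⁷)¹⁵ = u¹³, (u²⁷)¹⁶ = u¹², (u²⁷)¹⁷ = u¹¹, (u²⁷)¹⁸ = u¹⁰, (u²⁷)¹⁹ = u⁹, (u²⁷)²⁰ = u⁸, (u²⁷)²¹ = u⁷, (u²⁷)²² = u⁶, (u²⁷)²³ = u⁵, (u²⁷)²⁴ = u⁴, (u²⁷)²⁵ = u³, (u²⁷)²⁶ = u², (u²⁷)²⁷ = u, (u²⁷)²⁸ = e.
The smallest positive k with (u²⁷)ᵏ = e is 28.

Answer: 28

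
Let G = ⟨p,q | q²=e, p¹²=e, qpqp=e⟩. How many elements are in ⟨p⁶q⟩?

|⟨p⁶q⟩| equals the order of p⁶q. Compute successive powers until reaching e:
  (p⁶q)¹ = p⁶q, (p⁶q)² = e.
The smallest positive k with (p⁶q)ᵏ = e is 2, so |⟨p⁶q⟩| = 2.

Answer: 2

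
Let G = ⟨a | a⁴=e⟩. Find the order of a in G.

Compute successive powers until reaching e:
  a¹ = a, a² = a², a³ = a³, a⁴ = e.
The smallest positive k with aᵏ = e is 4.

Answer: 4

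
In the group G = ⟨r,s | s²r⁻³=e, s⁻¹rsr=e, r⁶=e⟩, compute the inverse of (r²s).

The order of (r²s) is 4 (smallest k with (r²s)ᵏ = e), so (r²s)⁻¹ = (r²s)³ = r²s⁻¹.
Check: (r²s) · (r²s⁻¹) → (r²s) · r² = s;   s · s⁻¹ = e, giving e as required.

Answer: r²s⁻¹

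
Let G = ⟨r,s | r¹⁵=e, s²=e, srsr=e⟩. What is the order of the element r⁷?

Compute successive powers until reaching e:
  (r⁷)¹ = r⁷, (r⁷)² = r¹⁴, (r⁷)³ = r⁶, (r⁷)⁴ = r¹³, (r⁷)⁵ = r⁵, (r⁷)⁶ = r¹², (r⁷)⁷ = r⁴, (r⁷)⁸ = r¹¹, (r⁷)⁹ = r³, (r⁷)¹⁰ = r¹⁰, (r⁷)¹¹ = r², (r⁷)¹² = r⁹, (r⁷)¹³ = r, (r⁷)¹⁴ = r⁸, (r⁷)¹⁵ = e.
The smallest positive k with (r⁷)ᵏ = e is 15.

Answer: 15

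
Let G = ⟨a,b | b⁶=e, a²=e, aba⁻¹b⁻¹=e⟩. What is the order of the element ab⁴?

Compute successive powers until reaching e:
  (ab⁴)¹ = ab⁴, (ab⁴)² = b², (ab⁴)³ = a, (ab⁴)⁴ = b⁴, (ab⁴)⁵ = ab², (ab⁴)⁶ = e.
The smallest positive k with (ab⁴)ᵏ = e is 6.

Answer: 6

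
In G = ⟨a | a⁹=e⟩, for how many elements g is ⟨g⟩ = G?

G is cyclic of order 9. An element generates G iff its order is 9, and a cyclic group of order 9 has exactly φ(9) = 6 such elements.

Answer: 6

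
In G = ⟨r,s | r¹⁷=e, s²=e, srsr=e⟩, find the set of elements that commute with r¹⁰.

⟨r¹⁰⟩ ⊆ C_G(r¹⁰) since powers of r¹⁰ commute with r¹⁰; so |C_G(r¹⁰)| ≥ |⟨r¹⁰⟩| = 17.
By orbit–stabilizer, |C_G(r¹⁰)| = |G| / |conj. class of r¹⁰| = 34 / 2 = 17.
The 17 elements commuting with r¹⁰ are {e, r, r², r³, r⁴, r⁵, r⁶, r⁷, r⁸, r⁹, r¹⁰, r¹¹, r¹², r¹³, r¹⁴, r¹⁵, r¹⁶}.

Answer: {e, r, r², r³, r⁴, r⁵, r⁶, r⁷, r⁸, r⁹, r¹⁰, r¹¹, r¹², r¹³, r¹⁴, r¹⁵, r¹⁶}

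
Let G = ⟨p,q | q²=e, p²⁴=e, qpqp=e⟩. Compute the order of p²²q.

Compute successive powers until reaching e:
  (p²²q)¹ = p²²q, (p²²q)² = e.
The smallest positive k with (p²²q)ᵏ = e is 2.

Answer: 2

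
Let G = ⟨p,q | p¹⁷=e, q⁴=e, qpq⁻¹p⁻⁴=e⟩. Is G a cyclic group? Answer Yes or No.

Every cyclic group is abelian. But p·q = pq while q·p = p⁴q, so p·q ≠ q·p and G is not abelian. Hence G is not cyclic.

Answer: No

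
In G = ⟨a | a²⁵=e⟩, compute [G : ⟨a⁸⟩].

First find ord(a⁸) by computing successive powers:
  (a⁸)¹ = a⁸, (a⁸)² = a¹⁶, (a⁸)³ = a²⁴, (a⁸)⁴ = a⁷, (a⁸)⁵ = a¹⁵, (a⁸)⁶ = a²³, (a⁸)⁷ = a⁶, (a⁸)⁸ = a¹⁴, (a⁸)⁹ = a²², (a⁸)¹⁰ = a⁵, (a⁸)¹¹ = a¹³, (a⁸)¹² = a²¹, (a⁸)¹³ = a⁴, (a⁸)¹⁴ = a¹², (a⁸)¹⁵ = a²⁰, (a⁸)¹⁶ = a³, (a⁸)¹⁷ = a¹¹, (a⁸)¹⁸ = a¹⁹, (a⁸)¹⁹ = a², (a⁸)²⁰ = a¹⁰, (a⁸)²¹ = a¹⁸, (a⁸)²² = a, (a⁸)²³ = a⁹, (a⁸)²⁴ = a¹⁷, (a⁸)²⁵ = e.
So |⟨a⁸⟩| = ord(a⁸) = 25. With |G| = 25, by Lagrange [G : ⟨a⁸⟩] = 25/25 = 1.

Answer: 1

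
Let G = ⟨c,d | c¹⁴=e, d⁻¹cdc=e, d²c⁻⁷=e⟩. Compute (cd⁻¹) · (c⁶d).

Compute (cd⁻¹) · (c⁶d) by multiplying left to right and reducing via the relations at each step:
  (cd⁻¹) · c⁶ = c²d
  (c²d) · d = c⁹

Answer: c⁹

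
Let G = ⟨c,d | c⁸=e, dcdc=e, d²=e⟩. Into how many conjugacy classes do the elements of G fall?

The conjugacy classes (representative and size) are:
  [e] (size 1), [c] (size 2), [c⁶] (size 2), [c³] (size 2), [c⁴] (size 1), [d] (size 4), [c⁵d] (size 4).
Class equation: 1 + 2 + 2 + 2 + 1 + 4 + 4 = 16 = |G|. So G has 7 conjugacy classes.

Answer: 7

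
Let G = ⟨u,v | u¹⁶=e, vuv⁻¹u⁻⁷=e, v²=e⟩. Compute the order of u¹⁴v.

Compute successive powers until reaching e:
  (u¹⁴v)¹ = u¹⁴v, (u¹⁴v)² = e.
The smallest positive k with (u¹⁴v)ᵏ = e is 2.

Answer: 2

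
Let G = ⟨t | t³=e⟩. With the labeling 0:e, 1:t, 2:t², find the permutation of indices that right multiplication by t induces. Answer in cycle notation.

(0 1 2)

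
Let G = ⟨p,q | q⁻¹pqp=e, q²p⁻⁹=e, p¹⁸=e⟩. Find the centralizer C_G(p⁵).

⟨p⁵⟩ ⊆ C_G(p⁵) since powers of p⁵ commute with p⁵; so |C_G(p⁵)| ≥ |⟨p⁵⟩| = 18.
By orbit–stabilizer, |C_G(p⁵)| = |G| / |conj. class of p⁵| = 36 / 2 = 18.
The 18 elements commuting with p⁵ are {e, p, p², p³, p⁴, p⁵, p⁶, p⁷, p⁸, p⁹, p¹⁰, p¹¹, p¹², p¹³, p¹⁴, p¹⁵, p¹⁶, p¹⁷}.

Answer: {e, p, p², p³, p⁴, p⁵, p⁶, p⁷, p⁸, p⁹, p¹⁰, p¹¹, p¹², p¹³, p¹⁴, p¹⁵, p¹⁶, p¹⁷}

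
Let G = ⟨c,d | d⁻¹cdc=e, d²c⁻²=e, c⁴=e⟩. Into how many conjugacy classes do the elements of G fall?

The conjugacy classes (representative and size) are:
  [e] (size 1), [c³] (size 2), [c²] (size 1), [d⁻¹] (size 2), [cd⁻¹] (size 2).
Class equation: 1 + 2 + 1 + 2 + 2 = 8 = |G|. So G has 5 conjugacy classes.

Answer: 5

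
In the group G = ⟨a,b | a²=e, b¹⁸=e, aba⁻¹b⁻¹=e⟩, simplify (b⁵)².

Compute successive powers of (b⁵), reducing at each step:
  (b⁵)²: (b⁵) · b⁵ = b¹⁰

Answer: b¹⁰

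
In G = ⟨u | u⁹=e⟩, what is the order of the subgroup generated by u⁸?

|⟨u⁸⟩| equals the order of u⁸. Compute successive powers until reaching e:
  (u⁸)¹ = u⁸, (u⁸)² = u⁷, (u⁸)³ = u⁶, (u⁸)⁴ = u⁵, (u⁸)⁵ = u⁴, (u⁸)⁶ = u³, (u⁸)⁷ = u², (u⁸)⁸ = u, (u⁸)⁹ = e.
The smallest positive k with (u⁸)ᵏ = e is 9, so |⟨u⁸⟩| = 9.

Answer: 9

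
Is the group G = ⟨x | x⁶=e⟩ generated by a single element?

|G| = 6. The element x has order 6 (its powers give 6 distinct elements), so ⟨x⟩ = G and G is cyclic.

Answer: Yes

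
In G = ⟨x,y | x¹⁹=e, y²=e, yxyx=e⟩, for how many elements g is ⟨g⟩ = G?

⟨g⟩ = G would require ord(g) = |G| = 38, but the maximum element order in G is 19 < 38. So G is not cyclic and no single element generates it: the count is 0.

Answer: 0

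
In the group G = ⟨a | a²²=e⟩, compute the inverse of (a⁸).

The order of (a⁸) is 11 (smallest k with (a⁸)ᵏ = e), so (a⁸)⁻¹ = (a⁸)¹⁰ = a¹⁴.
Check: (a⁸) · (a¹⁴) → (a⁸) · a¹⁴ = e, giving e as required.

Answer: a¹⁴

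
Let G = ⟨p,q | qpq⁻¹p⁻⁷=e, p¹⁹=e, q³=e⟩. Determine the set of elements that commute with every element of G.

An element z ∈ Z(G) iff z commutes with every generator.
For example e is central: e·p = p = p·e; e·q = q = q·e.
Whereas p ∉ Z(G) since p·q = pq ≠ p⁷q = q·p.
Checking each of the 57 elements this way gives Z(G) = {e}, of order 1.

Answer: {e}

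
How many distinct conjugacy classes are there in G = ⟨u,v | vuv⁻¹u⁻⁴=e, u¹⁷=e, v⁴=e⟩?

The conjugacy classes (representative and size) are:
  [e] (size 1), [u⁴] (size 4), [u²] (size 4), [u⁵] (size 4), [u¹¹] (size 4), [u⁷v] (size 17), [u³v²] (size 17), [u⁹v³] (size 17).
Class equation: 1 + 4 + 4 + 4 + 4 + 17 + 17 + 17 = 68 = |G|. So G has 8 conjugacy classes.

Answer: 8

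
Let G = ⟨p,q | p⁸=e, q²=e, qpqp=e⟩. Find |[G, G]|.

G' = [G, G] is generated by all commutators. The generator-pair commutators are: [p, q] = p².
The subgroup they normally generate is {e, p², p⁴, p⁶}, of order 4.
Check: |G/G'| = 16/4 = 4 is the order of the abelianisation.

Answer: 4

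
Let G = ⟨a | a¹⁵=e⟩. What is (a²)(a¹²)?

Compute (a²) · (a¹²) by multiplying left to right and reducing via the relations at each step:
  (a²) · a¹² = a¹⁴

Answer: a¹⁴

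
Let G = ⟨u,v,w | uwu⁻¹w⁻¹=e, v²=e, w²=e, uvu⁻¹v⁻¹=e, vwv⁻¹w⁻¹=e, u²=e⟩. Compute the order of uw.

Compute successive powers until reaching e:
  (uw)¹ = uw, (uw)² = e.
The smallest positive k with (uw)ᵏ = e is 2.

Answer: 2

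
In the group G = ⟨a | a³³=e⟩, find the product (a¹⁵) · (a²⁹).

Compute (a¹⁵) · (a²⁹) by multiplying left to right and reducing via the relations at each step:
  (a¹⁵) · a²⁹ = a¹¹

Answer: a¹¹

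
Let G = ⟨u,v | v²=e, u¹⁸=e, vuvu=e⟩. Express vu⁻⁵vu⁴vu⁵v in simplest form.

Multiply left to right, reducing at each step:
  v · u⁻⁵ = u⁵v
  (u⁵v) · v = u⁵
  (u⁵) · u⁴ = u⁹
  (u⁹) · v = u⁹v
  (u⁹v) · u⁵ = u⁴v
  (u⁴v) · v = u⁴

Answer: u⁴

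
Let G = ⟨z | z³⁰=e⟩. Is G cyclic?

|G| = 30. The element z has order 30 (its powers give 30 distinct elements), so ⟨z⟩ = G and G is cyclic.

Answer: Yes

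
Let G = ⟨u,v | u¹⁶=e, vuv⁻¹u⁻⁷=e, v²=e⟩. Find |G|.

Enumerate words in the generators, reducing via the relations: the distinct elements are
  {e, u, v, uv, u², u³, u⁴, u⁵, u⁶, u⁷, u⁸, u⁹, u²v, u³v, u¹², u¹³, u¹¹, u¹⁰, u¹⁴, u¹⁵, u⁴v, u⁵v, u⁶v, u⁷v, u⁸v, u⁹v, u¹²v, u¹³v, u¹¹v, u¹⁰v, u¹⁴v, u¹⁵v}.
No further products give new elements, so |G| = 32.

Answer: 32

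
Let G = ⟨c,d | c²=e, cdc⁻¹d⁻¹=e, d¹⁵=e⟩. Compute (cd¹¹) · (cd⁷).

Compute (cd¹¹) · (cd⁷) by multiplying left to right and reducing via the relations at each step:
  (cd¹¹) · c = d¹¹
  (d¹¹) · d⁷ = d³

Answer: d³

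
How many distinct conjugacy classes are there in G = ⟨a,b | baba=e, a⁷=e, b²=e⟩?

The conjugacy classes (representative and size) are:
  [e] (size 1), [a⁶] (size 2), [a⁵] (size 2), [a⁴] (size 2), [ab] (size 7).
Class equation: 1 + 2 + 2 + 2 + 7 = 14 = |G|. So G has 5 conjugacy classes.

Answer: 5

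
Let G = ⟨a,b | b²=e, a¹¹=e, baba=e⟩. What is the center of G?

An element z ∈ Z(G) iff z commutes with every generator.
For example e is central: e·a = a = a·e; e·b = b = b·e.
Whereas a ∉ Z(G) since a·b = ab ≠ a¹⁰b = b·a.
Checking each of the 22 elements this way gives Z(G) = {e}, of order 1.

Answer: {e}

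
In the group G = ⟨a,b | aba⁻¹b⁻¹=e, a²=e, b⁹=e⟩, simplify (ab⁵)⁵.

Compute successive powers of (ab⁵), reducing at each step:
  (ab⁵)²: (ab⁵) · a = b⁵;   (b⁵) · b⁵ = b
  (ab⁵)³: b · a = ab;   (ab) · b⁵ = ab⁶
  (ab⁵)⁴: (ab⁶) · a = b⁶;   (b⁶) · b⁵ = b²
  (ab⁵)⁵: (b²) · a = ab²;   (ab²) · b⁵ = ab⁷

Answer: ab⁷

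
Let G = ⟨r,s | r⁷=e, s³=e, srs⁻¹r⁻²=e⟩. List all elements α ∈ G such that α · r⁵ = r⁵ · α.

⟨r⁵⟩ ⊆ C_G(r⁵) since powers of r⁵ commute with r⁵; so |C_G(r⁵)| ≥ |⟨r⁵⟩| = 7.
By orbit–stabilizer, |C_G(r⁵)| = |G| / |conj. class of r⁵| = 21 / 3 = 7.
The 7 elements commuting with r⁵ are {e, r, r², r³, r⁴, r⁵, r⁶}.

Answer: {e, r, r², r³, r⁴, r⁵, r⁶}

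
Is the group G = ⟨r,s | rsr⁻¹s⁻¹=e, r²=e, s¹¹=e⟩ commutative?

Each pair of generators commutes: r·s = rs = s·r. Since the generators pairwise commute, every element of G commutes with every other, so G is abelian.

Answer: Yes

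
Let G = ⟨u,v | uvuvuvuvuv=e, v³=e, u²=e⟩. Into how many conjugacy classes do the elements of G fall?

The conjugacy classes (representative and size) are:
  [e] (size 1), [uvuv²uvuv²u] (size 15), [vuvuv²u] (size 20), [uv²uv²u] (size 12), [v²uvuv²] (size 12).
Class equation: 1 + 15 + 20 + 12 + 12 = 60 = |G|. So G has 5 conjugacy classes.

Answer: 5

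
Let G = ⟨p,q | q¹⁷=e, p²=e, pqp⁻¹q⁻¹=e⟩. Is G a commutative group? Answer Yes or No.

Each pair of generators commutes: p·q = pq = q·p. Since the generators pairwise commute, every element of G commutes with every other, so G is abelian.

Answer: Yes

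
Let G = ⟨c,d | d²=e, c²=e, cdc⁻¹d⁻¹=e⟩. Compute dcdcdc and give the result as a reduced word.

Multiply left to right, reducing at each step:
  d · c = cd
  (cd) · d = c
  c · c = e
  e · d = d
  d · c = cd

Answer: cd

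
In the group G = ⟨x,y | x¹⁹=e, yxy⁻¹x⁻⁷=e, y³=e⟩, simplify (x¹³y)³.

Compute successive powers of (x¹³y), reducing at each step:
  (x¹³y)²: (x¹³y) · x¹³ = x⁹y;   (x⁹y) · y = x⁹y²
  (x¹³y)³: (x⁹y²) · x¹³ = y²;   (y²) · y = e

Answer: e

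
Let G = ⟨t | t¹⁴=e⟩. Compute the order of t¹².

Compute successive powers until reaching e:
  (t¹²)¹ = t¹², (t¹²)² = t¹⁰, (t¹²)³ = t⁸, (t¹²)⁴ = t⁶, (t¹²)⁵ = t⁴, (t¹²)⁶ = t², (t¹²)⁷ = e.
The smallest positive k with (t¹²)ᵏ = e is 7.

Answer: 7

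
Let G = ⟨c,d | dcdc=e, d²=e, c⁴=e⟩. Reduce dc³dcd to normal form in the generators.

Multiply left to right, reducing at each step:
  d · c³ = cd
  (cd) · d = c
  c · c = c²
  (c²) · d = c²d

Answer: c²d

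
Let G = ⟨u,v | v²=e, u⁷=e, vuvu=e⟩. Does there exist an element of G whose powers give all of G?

Every cyclic group is abelian. But u·v = uv while v·u = u⁶v, so u·v ≠ v·u and G is not abelian. Hence G is not cyclic.

Answer: No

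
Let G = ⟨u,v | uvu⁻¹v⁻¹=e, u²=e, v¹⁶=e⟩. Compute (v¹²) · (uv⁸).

Compute (v¹²) · (uv⁸) by multiplying left to right and reducing via the relations at each step:
  (v¹²) · u = uv¹²
  (uv¹²) · v⁸ = uv⁴

Answer: uv⁴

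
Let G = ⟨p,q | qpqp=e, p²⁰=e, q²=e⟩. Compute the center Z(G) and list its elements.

An element z ∈ Z(G) iff z commutes with every generator.
For example p¹⁰ is central: (p¹⁰)·p = p¹¹ = p·(p¹⁰); (p¹⁰)·q = p¹⁰q = q·(p¹⁰).
Whereas p ∉ Z(G) since p·q = pq ≠ p¹⁹q = q·p.
Checking each of the 40 elements this way gives Z(G) = {e, p¹⁰}, of order 2.

Answer: {e, p¹⁰}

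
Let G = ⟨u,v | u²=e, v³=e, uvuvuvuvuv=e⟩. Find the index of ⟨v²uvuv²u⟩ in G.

First find ord(v²uvuv²u) by computing successive powers:
  (v²uvuv²u)¹ = v²uvuv²u, (v²uvuv²u)² = uvuv²uv, (v²uvuv²u)³ = e.
So |⟨v²uvuv²u⟩| = ord(v²uvuv²u) = 3. With |G| = 60, by Lagrange [G : ⟨v²uvuv²u⟩] = 60/3 = 20.

Answer: 20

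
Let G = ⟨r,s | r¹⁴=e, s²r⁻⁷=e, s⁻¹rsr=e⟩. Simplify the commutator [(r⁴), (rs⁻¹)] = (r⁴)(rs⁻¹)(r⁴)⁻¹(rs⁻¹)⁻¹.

[(r⁴), (rs⁻¹)] = (r⁴)·(rs⁻¹)·(r⁴)⁻¹·(rs⁻¹)⁻¹.
  (r⁴) · (rs⁻¹) = r⁵s⁻¹
  (r⁵s⁻¹) · (r¹⁰) = r²s
  (r²s) · (rs) = r⁸

Answer: r⁸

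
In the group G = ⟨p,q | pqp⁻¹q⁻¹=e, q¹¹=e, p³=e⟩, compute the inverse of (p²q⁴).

The order of (p²q⁴) is 33 (smallest k with (p²q⁴)ᵏ = e), so (p²q⁴)⁻¹ = (p²q⁴)³² = pq⁷.
Check: (p²q⁴) · (pq⁷) → (p²q⁴) · p = q⁴;   (q⁴) · q⁷ = e, giving e as required.

Answer: pq⁷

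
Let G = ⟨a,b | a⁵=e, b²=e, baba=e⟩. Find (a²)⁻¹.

The order of (a²) is 5 (smallest k with (a²)ᵏ = e), so (a²)⁻¹ = (a²)⁴ = a³.
Check: (a²) · (a³) → (a²) · a³ = e, giving e as required.

Answer: a³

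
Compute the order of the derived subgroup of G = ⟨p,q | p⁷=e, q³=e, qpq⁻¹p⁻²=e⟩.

G' = [G, G] is generated by all commutators. The generator-pair commutators are: [p, q] = p⁶.
The subgroup they normally generate is {e, p, p², p³, p⁴, p⁵, p⁶}, of order 7.
Check: |G/G'| = 21/7 = 3 is the order of the abelianisation.

Answer: 7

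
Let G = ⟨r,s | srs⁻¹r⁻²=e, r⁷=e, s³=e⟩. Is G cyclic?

Every cyclic group is abelian. But r·s = rs while s·r = r²s, so r·s ≠ s·r and G is not abelian. Hence G is not cyclic.

Answer: No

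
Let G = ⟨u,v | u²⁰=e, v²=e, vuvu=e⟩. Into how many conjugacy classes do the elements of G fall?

The conjugacy classes (representative and size) are:
  [e] (size 1), [u] (size 2), [u¹⁸] (size 2), [u³] (size 2), [u⁴] (size 2), [u¹⁵] (size 2), [u¹⁴] (size 2), [u⁷] (size 2), [u¹²] (size 2), [u¹¹] (size 2), [u¹⁰] (size 1), [u¹⁸v] (size 10), [u⁵v] (size 10).
Class equation: 1 + 2 + 2 + 2 + 2 + 2 + 2 + 2 + 2 + 2 + 1 + 10 + 10 = 40 = |G|. So G has 13 conjugacy classes.

Answer: 13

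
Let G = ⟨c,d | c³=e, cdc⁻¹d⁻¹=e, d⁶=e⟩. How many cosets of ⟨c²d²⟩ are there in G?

First find ord(c²d²) by computing successive powers:
  (c²d²)¹ = c²d², (c²d²)² = cd⁴, (c²d²)³ = e.
So |⟨c²d²⟩| = ord(c²d²) = 3. With |G| = 18, by Lagrange [G : ⟨c²d²⟩] = 18/3 = 6.

Answer: 6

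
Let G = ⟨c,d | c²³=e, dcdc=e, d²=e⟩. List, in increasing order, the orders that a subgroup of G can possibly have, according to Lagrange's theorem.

|G| = 46 = 2 · 23. By Lagrange's theorem the order of any subgroup divides 46; the divisors of 46 are 1, 2, 23, 46.

Answer: 1, 2, 23, 46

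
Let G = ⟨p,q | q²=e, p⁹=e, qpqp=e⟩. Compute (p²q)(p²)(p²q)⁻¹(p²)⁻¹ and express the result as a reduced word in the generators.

[(p²q), (p²)] = (p²q)·(p²)·(p²q)⁻¹·(p²)⁻¹.
  (p²q) · (p²) = q
  q · (p²q) = p⁷
  (p⁷) · (p⁷) = p⁵

Answer: p⁵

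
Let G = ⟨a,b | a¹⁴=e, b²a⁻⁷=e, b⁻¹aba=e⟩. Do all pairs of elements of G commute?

a·b = ab but b·a = a⁶b⁻¹, so a·b ≠ b·a and G is not abelian.

Answer: No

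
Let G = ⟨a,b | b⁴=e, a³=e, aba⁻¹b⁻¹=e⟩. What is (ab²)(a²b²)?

Compute (ab²) · (a²b²) by multiplying left to right and reducing via the relations at each step:
  (ab²) · a² = b²
  (b²) · b² = e

Answer: e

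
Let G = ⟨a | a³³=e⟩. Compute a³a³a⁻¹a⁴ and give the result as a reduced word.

Multiply left to right, reducing at each step:
  (a³) · a³ = a⁶
  (a⁶) · a⁻¹ = a⁵
  (a⁵) · a⁴ = a⁹

Answer: a⁹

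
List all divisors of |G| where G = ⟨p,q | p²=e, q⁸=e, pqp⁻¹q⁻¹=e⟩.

|G| = 16 = 2⁴. By Lagrange's theorem the order of any subgroup divides 16; the divisors of 16 are 1, 2, 4, 8, 16.

Answer: 1, 2, 4, 8, 16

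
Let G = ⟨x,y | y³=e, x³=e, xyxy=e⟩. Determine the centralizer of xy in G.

⟨xy⟩ ⊆ C_G(xy) since powers of xy commute with xy; so |C_G(xy)| ≥ |⟨xy⟩| = 2.
By orbit–stabilizer, |C_G(xy)| = |G| / |conj. class of xy| = 12 / 3 = 4.
The 4 elements commuting with xy are {e, xy, x²y², xy²x}.

Answer: {e, xy, x²y², xy²x}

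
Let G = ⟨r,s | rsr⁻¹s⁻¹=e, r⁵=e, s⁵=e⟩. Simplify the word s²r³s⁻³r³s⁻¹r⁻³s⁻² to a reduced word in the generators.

Multiply left to right, reducing at each step:
  (s²) · r³ = r³s²
  (r³s²) · s⁻³ = r³s⁴
  (r³s⁴) · r³ = rs⁴
  (rs⁴) · s⁻¹ = rs³
  (rs³) · r⁻³ = r³s³
  (r³s³) · s⁻² = r³s

Answer: r³s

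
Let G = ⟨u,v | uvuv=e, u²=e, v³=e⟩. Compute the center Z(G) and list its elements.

An element z ∈ Z(G) iff z commutes with every generator.
For example e is central: e·u = u = u·e; e·v = v = v·e.
Whereas u ∉ Z(G) since u·v = uv ≠ uv² = v·u.
Checking each of the 6 elements this way gives Z(G) = {e}, of order 1.

Answer: {e}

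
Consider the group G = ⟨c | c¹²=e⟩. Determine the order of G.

G is generated by a single element, so G is cyclic. The relator gives c¹² = e and no smaller power is forced to be e, so the 12 powers {c, e, c², c³, c⁴, c⁵, c⁶, c⁷, c⁸, c⁹, c¹¹, c¹⁰} are distinct. Hence |G| = 12.

Answer: 12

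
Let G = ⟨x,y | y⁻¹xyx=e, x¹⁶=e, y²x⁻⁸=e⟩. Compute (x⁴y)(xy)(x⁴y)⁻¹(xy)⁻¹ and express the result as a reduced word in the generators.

[(x⁴y), (xy)] = (x⁴y)·(xy)·(x⁴y)⁻¹·(xy)⁻¹.
  (x⁴y) · (xy) = x¹¹
  (x¹¹) · (x⁴y⁻¹) = x⁷y
  (x⁷y) · (xy⁻¹) = x⁶

Answer: x⁶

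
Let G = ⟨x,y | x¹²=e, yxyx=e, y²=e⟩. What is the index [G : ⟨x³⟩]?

First find ord(x³) by computing successive powers:
  (x³)¹ = x³, (x³)² = x⁶, (x³)³ = x⁹, (x³)⁴ = e.
So |⟨x³⟩| = ord(x³) = 4. With |G| = 24, by Lagrange [G : ⟨x³⟩] = 24/4 = 6.

Answer: 6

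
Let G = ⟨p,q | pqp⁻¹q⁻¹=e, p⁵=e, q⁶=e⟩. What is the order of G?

Enumerate words in the generators, reducing via the relations: the distinct elements are
  {e, p, q, pq, p², p³, p⁴, q², q³, q⁴, q⁵, pq², pq³, pq⁴, pq⁵, p²q, p³q, p⁴q, p²q², p²q³, p²q⁴, p²q⁵, p³q², p³q³, p³q⁴, p³q⁵, p⁴q², p⁴q³, p⁴q⁴, p⁴q⁵}.
No further products give new elements, so |G| = 30.

Answer: 30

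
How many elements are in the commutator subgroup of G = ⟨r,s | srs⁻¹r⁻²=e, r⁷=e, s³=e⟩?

G' = [G, G] is generated by all commutators. The generator-pair commutators are: [r, s] = r⁶.
The subgroup they normally generate is {e, r, r², r³, r⁴, r⁵, r⁶}, of order 7.
Check: |G/G'| = 21/7 = 3 is the order of the abelianisation.

Answer: 7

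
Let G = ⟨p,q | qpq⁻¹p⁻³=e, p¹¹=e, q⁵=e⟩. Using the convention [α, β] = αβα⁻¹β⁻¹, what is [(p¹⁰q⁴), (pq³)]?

[(p¹⁰q⁴), (pq³)] = (p¹⁰q⁴)·(pq³)·(p¹⁰q⁴)⁻¹·(pq³)⁻¹.
  (p¹⁰q⁴) · (pq³) = p³q²
  (p³q²) · (p³q) = p⁸q³
  (p⁸q³) · (p²q²) = p⁷

Answer: p⁷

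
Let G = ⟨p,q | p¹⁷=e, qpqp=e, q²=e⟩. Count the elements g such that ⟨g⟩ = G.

⟨g⟩ = G would require ord(g) = |G| = 34, but the maximum element order in G is 17 < 34. So G is not cyclic and no single element generates it: the count is 0.

Answer: 0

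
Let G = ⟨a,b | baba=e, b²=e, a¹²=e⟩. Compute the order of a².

Compute successive powers until reaching e:
  (a²)¹ = a², (a²)² = a⁴, (a²)³ = a⁶, (a²)⁴ = a⁸, (a²)⁵ = a¹⁰, (a²)⁶ = e.
The smallest positive k with (a²)ᵏ = e is 6.

Answer: 6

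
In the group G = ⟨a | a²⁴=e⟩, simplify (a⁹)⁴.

Compute successive powers of (a⁹), reducing at each step:
  (a⁹)²: (a⁹) · a⁹ = a¹⁸
  (a⁹)³: (a¹⁸) · a⁹ = a³
  (a⁹)⁴: (a³) · a⁹ = a¹²

Answer: a¹²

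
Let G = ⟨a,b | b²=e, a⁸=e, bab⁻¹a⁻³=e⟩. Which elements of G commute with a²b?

⟨a²b⟩ ⊆ C_G(a²b) since powers of a²b commute with a²b; so |C_G(a²b)| ≥ |⟨a²b⟩| = 2.
By orbit–stabilizer, |C_G(a²b)| = |G| / |conj. class of a²b| = 16 / 4 = 4.
The 4 elements commuting with a²b are {e, a⁴, a²b, a⁶b}.

Answer: {e, a⁴, a²b, a⁶b}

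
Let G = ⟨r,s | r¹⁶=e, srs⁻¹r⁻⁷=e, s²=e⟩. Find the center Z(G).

An element z ∈ Z(G) iff z commutes with every generator.
For example r⁸ is central: (r⁸)·r = r⁹ = r·(r⁸); (r⁸)·s = r⁸s = s·(r⁸).
Whereas r ∉ Z(G) since r·s = rs ≠ r⁷s = s·r.
Checking each of the 32 elements this way gives Z(G) = {e, r⁸}, of order 2.

Answer: {e, r⁸}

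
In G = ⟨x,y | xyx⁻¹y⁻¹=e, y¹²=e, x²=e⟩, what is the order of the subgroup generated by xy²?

|⟨xy²⟩| equals the order of xy². Compute successive powers until reaching e:
  (xy²)¹ = xy², (xy²)² = y⁴, (xy²)³ = xy⁶, (xy²)⁴ = y⁸, (xy²)⁵ = xy¹⁰, (xy²)⁶ = e.
The smallest positive k with (xy²)ᵏ = e is 6, so |⟨xy²⟩| = 6.

Answer: 6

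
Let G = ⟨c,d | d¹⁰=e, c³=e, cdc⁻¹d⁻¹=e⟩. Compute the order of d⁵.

Compute successive powers until reaching e:
  (d⁵)¹ = d⁵, (d⁵)² = e.
The smallest positive k with (d⁵)ᵏ = e is 2.

Answer: 2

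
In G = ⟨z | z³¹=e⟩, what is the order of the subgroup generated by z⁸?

|⟨z⁸⟩| equals the order of z⁸. Compute successive powers until reaching e:
  (z⁸)¹ = z⁸, (z⁸)² = z¹⁶, (z⁸)³ = z²⁴, (z⁸)⁴ = z, (z⁸)⁵ = z⁹, (z⁸)⁶ = z¹⁷, (z⁸)⁷ = z²⁵, (z⁸)⁸ = z², (z⁸)⁹ = z¹⁰, (z⁸)¹⁰ = z¹⁸, (z⁸)¹¹ = z²⁶, (z⁸)¹² = z³, (z⁸)¹³ = z¹¹, (z⁸)¹⁴ = z¹⁹, (z⁸)¹⁵ = z²⁷, (z⁸)¹⁶ = z⁴, (z⁸)¹⁷ = z¹², (z⁸)¹⁸ = z²⁰, (z⁸)¹⁹ = z²⁸, (z⁸)²⁰ = z⁵, (z⁸)²¹ = z¹³, (z⁸)²² = z²¹, (z⁸)²³ = z²⁹, (z⁸)²⁴ = z⁶, (z⁸)²⁵ = z¹⁴, (z⁸)²⁶ = z²², (z⁸)²⁷ = z³⁰, (z⁸)²⁸ = z⁷, (z⁸)²⁹ = z¹⁵, (z⁸)³⁰ = z²³, (z⁸)³¹ = e.
The smallest positive k with (z⁸)ᵏ = e is 31, so |⟨z⁸⟩| = 31.

Answer: 31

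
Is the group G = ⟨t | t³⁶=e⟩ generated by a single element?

|G| = 36. The element t has order 36 (its powers give 36 distinct elements), so ⟨t⟩ = G and G is cyclic.

Answer: Yes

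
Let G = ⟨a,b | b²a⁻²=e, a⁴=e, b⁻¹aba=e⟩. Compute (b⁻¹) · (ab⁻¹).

Compute (b⁻¹) · (ab⁻¹) by multiplying left to right and reducing via the relations at each step:
  (b⁻¹) · a = ab
  (ab) · b⁻¹ = a

Answer: a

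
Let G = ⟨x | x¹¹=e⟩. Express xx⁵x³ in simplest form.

Multiply left to right, reducing at each step:
  x · x⁵ = x⁶
  (x⁶) · x³ = x⁹

Answer: x⁹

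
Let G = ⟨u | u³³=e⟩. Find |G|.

G is generated by a single element, so G is cyclic. The relator gives u³³ = e and no smaller power is forced to be e, so the 33 powers {e, u, u², u³, u⁴, u⁵, u⁶, u⁷, u⁸, u⁹, u²², u²³, u²¹, u²⁰, u²⁴, u²⁵, u²⁶, u²⁷, u²⁸, u²⁹, u³², u³¹, u³⁰, u¹², u¹³, u¹¹, u¹⁰, u¹⁴, u¹⁵, u¹⁶, u¹⁷, u¹⁸, u¹⁹} are distinct. Hence |G| = 33.

Answer: 33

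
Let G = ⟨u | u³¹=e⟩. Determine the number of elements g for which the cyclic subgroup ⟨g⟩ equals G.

G is cyclic of order 31. An element generates G iff its order is 31, and a cyclic group of order 31 has exactly φ(31) = 30 such elements.

Answer: 30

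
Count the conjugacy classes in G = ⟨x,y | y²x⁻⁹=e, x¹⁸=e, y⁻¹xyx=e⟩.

The conjugacy classes (representative and size) are:
  [e] (size 1), [x¹⁷] (size 2), [x¹⁶] (size 2), [x³] (size 2), [x¹⁴] (size 2), [x¹³] (size 2), [x¹²] (size 2), [x¹¹] (size 2), [x¹⁰] (size 2), [x⁹] (size 1), [x⁸y] (size 9), [xy] (size 9).
Class equation: 1 + 2 + 2 + 2 + 2 + 2 + 2 + 2 + 2 + 1 + 9 + 9 = 36 = |G|. So G has 12 conjugacy classes.

Answer: 12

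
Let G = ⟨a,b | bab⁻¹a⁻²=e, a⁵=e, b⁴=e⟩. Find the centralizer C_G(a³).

⟨a³⟩ ⊆ C_G(a³) since powers of a³ commute with a³; so |C_G(a³)| ≥ |⟨a³⟩| = 5.
By orbit–stabilizer, |C_G(a³)| = |G| / |conj. class of a³| = 20 / 4 = 5.
The 5 elements commuting with a³ are {e, a, a², a³, a⁴}.

Answer: {e, a, a², a³, a⁴}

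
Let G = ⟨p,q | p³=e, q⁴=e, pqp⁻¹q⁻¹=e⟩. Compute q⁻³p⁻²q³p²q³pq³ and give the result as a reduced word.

Multiply left to right, reducing at each step:
  q · p⁻² = pq
  (pq) · q³ = p
  p · p² = e
  e · q³ = q³
  (q³) · p = pq³
  (pq³) · q³ = pq²

Answer: pq²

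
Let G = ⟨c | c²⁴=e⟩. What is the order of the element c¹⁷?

Compute successive powers until reaching e:
  (c¹⁷)¹ = c¹⁷, (c¹⁷)² = c¹⁰, (c¹⁷)³ = c³, (c¹⁷)⁴ = c²⁰, (c¹⁷)⁵ = c¹³, (c¹⁷)⁶ = c⁶, (c¹⁷)⁷ = c²³, (c¹⁷)⁸ = c¹⁶, (c¹⁷)⁹ = c⁹, (c¹⁷)¹⁰ = c², (c¹⁷)¹¹ = c¹⁹, (c¹⁷)¹² = c¹², (c¹⁷)¹³ = c⁵, (c¹⁷)¹⁴ = c²², (c¹⁷)¹⁵ = c¹⁵, (c¹⁷)¹⁶ = c⁸, (c¹⁷)¹⁷ = c, (c¹⁷)¹⁸ = c¹⁸, (c¹⁷)¹⁹ = c¹¹, (c¹⁷)²⁰ = c⁴, (c¹⁷)²¹ = c²¹, (c¹⁷)²² = c¹⁴, (c¹⁷)²³ = c⁷, (c¹⁷)²⁴ = e.
The smallest positive k with (c¹⁷)ᵏ = e is 24.

Answer: 24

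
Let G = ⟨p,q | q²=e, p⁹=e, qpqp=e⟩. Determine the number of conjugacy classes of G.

The conjugacy classes (representative and size) are:
  [e] (size 1), [p⁸] (size 2), [p⁷] (size 2), [p⁶] (size 2), [p⁵] (size 2), [p⁴q] (size 9).
Class equation: 1 + 2 + 2 + 2 + 2 + 9 = 18 = |G|. So G has 6 conjugacy classes.

Answer: 6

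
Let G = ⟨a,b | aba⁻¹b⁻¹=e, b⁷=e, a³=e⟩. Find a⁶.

Compute successive powers of a, reducing at each step:
  a²: a · a = a²
  a³: (a²) · a = e
  a⁴: e · a = a
  a⁵: a · a = a²
  a⁶: (a²) · a = e

Answer: e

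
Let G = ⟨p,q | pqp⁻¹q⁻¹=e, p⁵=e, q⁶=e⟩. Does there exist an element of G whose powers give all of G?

|G| = 30. The element pq has order 30 (its powers give 30 distinct elements), so ⟨pq⟩ = G and G is cyclic.

Answer: Yes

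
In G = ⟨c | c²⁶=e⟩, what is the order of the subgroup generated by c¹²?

|⟨c¹²⟩| equals the order of c¹². Compute successive powers until reaching e:
  (c¹²)¹ = c¹², (c¹²)² = c²⁴, (c¹²)³ = c¹⁰, (c¹²)⁴ = c²², (c¹²)⁵ = c⁸, (c¹²)⁶ = c²⁰, (c¹²)⁷ = c⁶, (c¹²)⁸ = c¹⁸, (c¹²)⁹ = c⁴, (c¹²)¹⁰ = c¹⁶, (c¹²)¹¹ = c², (c¹²)¹² = c¹⁴, (c¹²)¹³ = e.
The smallest positive k with (c¹²)ᵏ = e is 13, so |⟨c¹²⟩| = 13.

Answer: 13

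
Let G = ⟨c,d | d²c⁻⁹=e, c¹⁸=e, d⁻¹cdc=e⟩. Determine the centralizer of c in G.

⟨c⟩ ⊆ C_G(c) since powers of c commute with c; so |C_G(c)| ≥ |⟨c⟩| = 18.
By orbit–stabilizer, |C_G(c)| = |G| / |conj. class of c| = 36 / 2 = 18.
The 18 elements commuting with c are {e, c, c², c³, c⁴, c⁵, c⁶, c⁷, c⁸, c⁹, c¹⁰, c¹¹, c¹², c¹³, c¹⁴, c¹⁵, c¹⁶, c¹⁷}.

Answer: {e, c, c², c³, c⁴, c⁵, c⁶, c⁷, c⁸, c⁹, c¹⁰, c¹¹, c¹², c¹³, c¹⁴, c¹⁵, c¹⁶, c¹⁷}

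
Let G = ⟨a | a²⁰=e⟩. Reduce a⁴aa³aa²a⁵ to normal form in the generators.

Multiply left to right, reducing at each step:
  (a⁴) · a = a⁵
  (a⁵) · a³ = a⁸
  (a⁸) · a = a⁹
  (a⁹) · a² = a¹¹
  (a¹¹) · a⁵ = a¹⁶

Answer: a¹⁶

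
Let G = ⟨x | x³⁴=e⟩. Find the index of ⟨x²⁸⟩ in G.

First find ord(x²⁸) by computing successive powers:
  (x²⁸)¹ = x²⁸, (x²⁸)² = x²², (x²⁸)³ = x¹⁶, (x²⁸)⁴ = x¹⁰, (x²⁸)⁵ = x⁴, (x²⁸)⁶ = x³², (x²⁸)⁷ = x²⁶, (x²⁸)⁸ = x²⁰, (x²⁸)⁹ = x¹⁴, (x²⁸)¹⁰ = x⁸, (x²⁸)¹¹ = x², (x²⁸)¹² = x³⁰, (x²⁸)¹³ = x²⁴, (x²⁸)¹⁴ = x¹⁸, (x²⁸)¹⁵ = x¹², (x²⁸)¹⁶ = x⁶, (x²⁸)¹⁷ = e.
So |⟨x²⁸⟩| = ord(x²⁸) = 17. With |G| = 34, by Lagrange [G : ⟨x²⁸⟩] = 34/17 = 2.

Answer: 2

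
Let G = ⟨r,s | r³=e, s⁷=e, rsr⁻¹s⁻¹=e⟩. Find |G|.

Enumerate words in the generators, reducing via the relations: the distinct elements are
  {e, r, s, rs, r², s², s³, s⁴, s⁵, s⁶, rs², rs³, rs⁴, rs⁵, rs⁶, r²s, r²s², r²s³, r²s⁴, r²s⁵, r²s⁶}.
No further products give new elements, so |G| = 21.

Answer: 21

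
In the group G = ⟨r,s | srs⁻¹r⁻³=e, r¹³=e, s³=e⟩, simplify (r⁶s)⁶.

Compute successive powers of (r⁶s), reducing at each step:
  (r⁶s)²: (r⁶s) · r⁶ = r¹¹s;   (r¹¹s) · s = r¹¹s²
  (r⁶s)³: (r¹¹s²) · r⁶ = s²;   (s²) · s = e
  (r⁶s)⁴: e · r⁶ = r⁶;   (r⁶) · s = r⁶s
  (r⁶s)⁵: (r⁶s) · r⁶ = r¹¹s;   (r¹¹s) · s = r¹¹s²
  (r⁶s)⁶: (r¹¹s²) · r⁶ = s²;   (s²) · s = e

Answer: e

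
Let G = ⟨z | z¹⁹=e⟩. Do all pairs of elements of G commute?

G has a single generator, so G is cyclic and hence abelian.

Answer: Yes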